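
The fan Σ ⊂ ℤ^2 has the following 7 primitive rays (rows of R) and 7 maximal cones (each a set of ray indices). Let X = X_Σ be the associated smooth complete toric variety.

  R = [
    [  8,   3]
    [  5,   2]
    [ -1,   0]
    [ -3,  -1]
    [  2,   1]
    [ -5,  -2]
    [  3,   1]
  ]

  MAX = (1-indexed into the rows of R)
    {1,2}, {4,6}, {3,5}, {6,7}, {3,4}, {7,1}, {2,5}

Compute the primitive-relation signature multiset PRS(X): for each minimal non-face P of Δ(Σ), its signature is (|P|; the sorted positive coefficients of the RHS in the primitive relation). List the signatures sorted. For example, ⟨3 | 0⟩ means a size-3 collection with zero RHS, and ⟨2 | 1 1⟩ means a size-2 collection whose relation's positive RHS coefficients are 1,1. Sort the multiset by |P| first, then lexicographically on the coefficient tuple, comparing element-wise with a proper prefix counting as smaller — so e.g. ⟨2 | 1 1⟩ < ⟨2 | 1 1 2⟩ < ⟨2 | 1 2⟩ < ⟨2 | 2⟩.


14 collections generate NE(X_Σ); each relation:

  P={2,6}:  v_{2} + v_{6} = 0  so sig = ⟨2 | 0⟩
  P={4,7}:  v_{4} + v_{7} = 0  so sig = ⟨2 | 0⟩
  P={1,4}:  v_{1} + v_{4} = v_{2}  so sig = ⟨2 | 1⟩
  P={1,6}:  v_{1} + v_{6} = v_{7}  so sig = ⟨2 | 1⟩
  P={2,4}:  v_{2} + v_{4} = v_{5}  so sig = ⟨2 | 1⟩
  P={2,7}:  v_{2} + v_{7} = v_{1}  so sig = ⟨2 | 1⟩
  P={3,7}:  v_{3} + v_{7} = v_{5}  so sig = ⟨2 | 1⟩
  P={4,5}:  v_{4} + v_{5} = v_{3}  so sig = ⟨2 | 1⟩
  P={5,6}:  v_{5} + v_{6} = v_{4}  so sig = ⟨2 | 1⟩
  P={5,7}:  v_{5} + v_{7} = v_{2}  so sig = ⟨2 | 1⟩
  P={1,3}:  v_{1} + v_{3} = v_{2} + v_{5}  so sig = ⟨2 | 1 1⟩
  P={1,5}:  v_{1} + v_{5} = 2·v_{2}  so sig = ⟨2 | 2⟩
  P={2,3}:  v_{2} + v_{3} = 2·v_{5}  so sig = ⟨2 | 2⟩
  P={3,6}:  v_{3} + v_{6} = 2·v_{4}  so sig = ⟨2 | 2⟩

Sorted signature multiset PRS(X):
    |P|=2: 14 collections, coeffs (), (), (1), (1), (1), (1), (1), (1), (1), (1), (1,1), (2), (2), (2)


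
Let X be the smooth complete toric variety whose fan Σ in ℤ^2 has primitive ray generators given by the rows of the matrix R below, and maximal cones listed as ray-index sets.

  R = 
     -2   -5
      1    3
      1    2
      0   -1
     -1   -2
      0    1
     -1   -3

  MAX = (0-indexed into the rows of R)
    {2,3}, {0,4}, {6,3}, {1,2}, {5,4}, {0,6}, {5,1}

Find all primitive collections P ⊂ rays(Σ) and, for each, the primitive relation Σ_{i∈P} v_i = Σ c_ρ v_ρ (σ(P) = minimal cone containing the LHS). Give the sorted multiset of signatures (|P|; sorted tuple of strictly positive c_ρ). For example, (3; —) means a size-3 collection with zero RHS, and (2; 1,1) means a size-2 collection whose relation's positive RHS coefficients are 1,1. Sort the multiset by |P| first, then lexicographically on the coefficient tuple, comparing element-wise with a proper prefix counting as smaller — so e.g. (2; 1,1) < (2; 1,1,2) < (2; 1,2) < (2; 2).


Σ has 14 primitive collections:

  {1,6}:  v_{1} + v_{6} = 0  ⟹  sig = (2; —)
  {2,4}:  v_{2} + v_{4} = 0  ⟹  sig = (2; —)
  {3,5}:  v_{3} + v_{5} = 0  ⟹  sig = (2; —)
  {0,1}:  v_{0} + v_{1} = v_{4}  ⟹  sig = (2; 1)
  {0,2}:  v_{0} + v_{2} = v_{6}  ⟹  sig = (2; 1)
  {1,3}:  v_{1} + v_{3} = v_{2}  ⟹  sig = (2; 1)
  {1,4}:  v_{1} + v_{4} = v_{5}  ⟹  sig = (2; 1)
  {2,5}:  v_{2} + v_{5} = v_{1}  ⟹  sig = (2; 1)
  {2,6}:  v_{2} + v_{6} = v_{3}  ⟹  sig = (2; 1)
  {3,4}:  v_{3} + v_{4} = v_{6}  ⟹  sig = (2; 1)
  {4,6}:  v_{4} + v_{6} = v_{0}  ⟹  sig = (2; 1)
  {5,6}:  v_{5} + v_{6} = v_{4}  ⟹  sig = (2; 1)
  {0,3}:  v_{0} + v_{3} = 2·v_{6}  ⟹  sig = (2; 2)
  {0,5}:  v_{0} + v_{5} = 2·v_{4}  ⟹  sig = (2; 2)

Hence PRS(X_Σ) =
    |P|=2: 14 collections, coeffs (), (), (), (1), (1), (1), (1), (1), (1), (1), (1), (1), (2), (2)


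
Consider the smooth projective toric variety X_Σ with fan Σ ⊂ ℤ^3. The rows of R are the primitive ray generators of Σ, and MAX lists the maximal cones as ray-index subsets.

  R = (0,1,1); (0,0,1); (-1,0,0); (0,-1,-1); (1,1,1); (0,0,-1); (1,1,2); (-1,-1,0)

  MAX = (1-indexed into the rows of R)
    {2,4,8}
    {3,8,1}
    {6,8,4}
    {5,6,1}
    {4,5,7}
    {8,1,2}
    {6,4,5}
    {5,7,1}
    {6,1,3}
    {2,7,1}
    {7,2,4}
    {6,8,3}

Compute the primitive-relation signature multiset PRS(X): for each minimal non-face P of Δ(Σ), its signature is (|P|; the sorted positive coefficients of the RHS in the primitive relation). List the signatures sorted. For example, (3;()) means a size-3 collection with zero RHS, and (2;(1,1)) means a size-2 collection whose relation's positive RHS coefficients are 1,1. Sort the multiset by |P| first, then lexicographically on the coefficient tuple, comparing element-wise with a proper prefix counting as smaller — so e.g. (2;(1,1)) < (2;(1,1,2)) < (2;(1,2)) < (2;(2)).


Minimal non-faces — 11 found among 8 rays, 12 max cones:

  {1,4}:  v_{1} + v_{4} = 0  →  sig = (2;())
  {2,6}:  v_{2} + v_{6} = 0  →  sig = (2;())
  {2,5}:  v_{2} + v_{5} = v_{7}  →  sig = (2;(1))
  {3,5}:  v_{3} + v_{5} = v_{1}  →  sig = (2;(1))
  {5,8}:  v_{5} + v_{8} = v_{2}  →  sig = (2;(1))
  {6,7}:  v_{6} + v_{7} = v_{5}  →  sig = (2;(1))
  {2,3}:  v_{2} + v_{3} = v_{1} + v_{8}  →  sig = (2;(1,1))
  {3,4}:  v_{3} + v_{4} = v_{6} + v_{8}  →  sig = (2;(1,1))
  {3,7}:  v_{3} + v_{7} = v_{1} + v_{2}  →  sig = (2;(1,1))
  {7,8}:  v_{7} + v_{8} = 2·v_{2}  →  sig = (2;(2))
  {1,6,8}:  v_{1} + v_{6} + v_{8} = v_{3}  →  sig = (3;(1))

so the primitive-relation signature multiset is
{ (2;()) ×2,  (2;(1)) ×4,  (2;(1,1)) ×3,  (2;(2)),  (3;(1)) }


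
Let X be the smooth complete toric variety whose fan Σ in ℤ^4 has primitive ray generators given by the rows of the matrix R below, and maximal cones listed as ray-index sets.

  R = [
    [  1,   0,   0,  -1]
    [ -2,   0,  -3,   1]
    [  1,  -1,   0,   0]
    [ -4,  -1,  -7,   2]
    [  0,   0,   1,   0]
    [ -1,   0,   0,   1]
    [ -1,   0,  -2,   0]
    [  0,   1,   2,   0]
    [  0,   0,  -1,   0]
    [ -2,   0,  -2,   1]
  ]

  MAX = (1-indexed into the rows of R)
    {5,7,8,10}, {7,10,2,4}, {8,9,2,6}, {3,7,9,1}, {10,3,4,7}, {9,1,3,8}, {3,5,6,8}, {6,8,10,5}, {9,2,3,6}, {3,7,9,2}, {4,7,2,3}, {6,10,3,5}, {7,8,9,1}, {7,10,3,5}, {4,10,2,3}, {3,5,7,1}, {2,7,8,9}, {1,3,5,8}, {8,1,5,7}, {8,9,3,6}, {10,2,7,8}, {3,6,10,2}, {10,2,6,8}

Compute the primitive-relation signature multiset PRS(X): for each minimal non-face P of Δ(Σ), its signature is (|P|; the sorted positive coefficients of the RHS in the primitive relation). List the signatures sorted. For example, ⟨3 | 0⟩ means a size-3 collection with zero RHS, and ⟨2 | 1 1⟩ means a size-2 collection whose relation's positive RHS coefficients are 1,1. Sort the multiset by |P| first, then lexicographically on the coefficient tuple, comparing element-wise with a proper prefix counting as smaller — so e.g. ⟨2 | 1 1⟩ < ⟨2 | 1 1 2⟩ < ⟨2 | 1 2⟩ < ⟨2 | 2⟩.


The 16 primitive collections of Σ (r=10, n=4):

  {1,6}:  v_{1} + v_{6} = 0 ; sig = ⟨2 | 0⟩
  {5,9}:  v_{5} + v_{9} = 0 ; sig = ⟨2 | 0⟩
  {1,10}:  v_{1} + v_{10} = v_{7} ; sig = ⟨2 | 1⟩
  {2,5}:  v_{2} + v_{5} = v_{10} ; sig = ⟨2 | 1⟩
  {6,7}:  v_{6} + v_{7} = v_{10} ; sig = ⟨2 | 1⟩
  {9,10}:  v_{9} + v_{10} = v_{2} ; sig = ⟨2 | 1⟩
  {1,2}:  v_{1} + v_{2} = v_{7} + v_{9} ; sig = ⟨2 | 1 1⟩
  {4,8}:  v_{4} + v_{8} = v_{2} + v_{10} ; sig = ⟨2 | 1 1⟩
  {1,4}:  v_{1} + v_{4} = v_{2} + v_{3} + 2·v_{7} ; sig = ⟨2 | 1 1 2⟩
  {4,5}:  v_{4} + v_{5} = v_{3} + v_{7} + 2·v_{10} ; sig = ⟨2 | 1 1 2⟩
  {4,6}:  v_{4} + v_{6} = v_{2} + v_{3} + 2·v_{10} ; sig = ⟨2 | 1 1 2⟩
  {4,9}:  v_{4} + v_{9} = 2·v_{2} + v_{3} + v_{7} ; sig = ⟨2 | 1 1 2⟩
  {3,7,8}:  v_{3} + v_{7} + v_{8} = 0 ; sig = ⟨3 | 0⟩
  {3,8,10}:  v_{3} + v_{8} + v_{10} = v_{6} ; sig = ⟨3 | 1⟩
  {2,3,8}:  v_{2} + v_{3} + v_{8} = v_{6} + v_{9} ; sig = ⟨3 | 1 1⟩
  {2,3,7,10}:  v_{2} + v_{3} + v_{7} + v_{10} = v_{4} ; sig = ⟨4 | 1⟩

Sorted signature multiset PRS(X):
{ ⟨2 | 0⟩ ×2,  ⟨2 | 1⟩ ×4,  ⟨2 | 1 1⟩ ×2,  ⟨2 | 1 1 2⟩ ×4,  ⟨3 | 0⟩,  ⟨3 | 1⟩,  ⟨3 | 1 1⟩,  ⟨4 | 1⟩ }


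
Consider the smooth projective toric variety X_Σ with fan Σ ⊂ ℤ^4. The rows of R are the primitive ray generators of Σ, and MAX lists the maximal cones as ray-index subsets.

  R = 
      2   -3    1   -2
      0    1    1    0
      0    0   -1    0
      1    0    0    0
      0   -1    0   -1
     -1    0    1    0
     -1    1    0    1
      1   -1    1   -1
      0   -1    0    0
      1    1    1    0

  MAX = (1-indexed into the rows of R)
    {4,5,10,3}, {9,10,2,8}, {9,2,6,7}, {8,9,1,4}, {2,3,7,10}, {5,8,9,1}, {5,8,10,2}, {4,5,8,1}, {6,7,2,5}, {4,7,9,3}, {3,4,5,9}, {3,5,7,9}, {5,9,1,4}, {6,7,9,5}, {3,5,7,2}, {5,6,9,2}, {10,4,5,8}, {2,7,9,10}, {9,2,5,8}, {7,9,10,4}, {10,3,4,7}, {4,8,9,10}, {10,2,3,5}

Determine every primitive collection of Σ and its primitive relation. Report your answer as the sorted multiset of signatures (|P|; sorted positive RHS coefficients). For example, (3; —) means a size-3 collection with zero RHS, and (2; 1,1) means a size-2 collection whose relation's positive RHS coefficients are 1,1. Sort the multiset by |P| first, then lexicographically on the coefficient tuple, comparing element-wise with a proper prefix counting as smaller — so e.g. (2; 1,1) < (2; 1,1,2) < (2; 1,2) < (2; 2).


Δ(Σ) — 10 vertices, 19 min non-faces:

  P={2,4}:  v_{2} + v_{4} = v_{10} — sig = (2; 1)
  P={1,7}:  v_{1} + v_{7} = v_{8} + v_{9} — sig = (2; 1,1)
  P={3,6}:  v_{3} + v_{6} = v_{5} + v_{7} — sig = (2; 1,1)
  P={3,8}:  v_{3} + v_{8} = v_{4} + v_{5} — sig = (2; 1,1)
  P={4,6}:  v_{4} + v_{6} = v_{2} + v_{9} — sig = (2; 1,1)
  P={7,8}:  v_{7} + v_{8} = v_{2} + v_{9} — sig = (2; 1,1)
  P={1,6}:  v_{1} + v_{6} = v_{2} + v_{5} + v_{8} + 2·v_{9} — sig = (2; 1,1,1,2)
  P={1,10}:  v_{1} + v_{10} = v_{4} + 2·v_{8} — sig = (2; 1,2)
  P={6,10}:  v_{6} + v_{10} = 2·v_{2} + v_{9} — sig = (2; 1,2)
  P={1,3}:  v_{1} + v_{3} = 2·v_{4} + 2·v_{5} + v_{9} — sig = (2; 1,2,2)
  P={6,8}:  v_{6} + v_{8} = 2·v_{2} + v_{5} + 2·v_{9} — sig = (2; 1,2,2)
  P={1,2}:  v_{1} + v_{2} = 2·v_{8} — sig = (2; 2)
  P={2,3,9}:  v_{2} + v_{3} + v_{9} = 0 — sig = (3; —)
  P={4,5,7}:  v_{4} + v_{5} + v_{7} = 0 — sig = (3; —)
  P={3,9,10}:  v_{3} + v_{9} + v_{10} = v_{4} — sig = (3; 1)
  P={5,7,10}:  v_{5} + v_{7} + v_{10} = v_{2} — sig = (3; 1)
  P={5,9,10}:  v_{5} + v_{9} + v_{10} = v_{8} — sig = (3; 1)
  P={2,5,7,9}:  v_{2} + v_{5} + v_{7} + v_{9} = v_{6} — sig = (4; 1)
  P={4,5,8,9}:  v_{4} + v_{5} + v_{8} + v_{9} = v_{1} — sig = (4; 1)

Sorted signature multiset PRS(X):
    |P|=2: 12 collections, coeffs (1), (1,1), (1,1), (1,1), (1,1), (1,1), (1,1,1,2), (1,2), (1,2), (1,2,2), (1,2,2), (2)
    |P|=3: 5 collections, coeffs (), (), (1), (1), (1)
    |P|=4: 2 collections, coeffs (1), (1)


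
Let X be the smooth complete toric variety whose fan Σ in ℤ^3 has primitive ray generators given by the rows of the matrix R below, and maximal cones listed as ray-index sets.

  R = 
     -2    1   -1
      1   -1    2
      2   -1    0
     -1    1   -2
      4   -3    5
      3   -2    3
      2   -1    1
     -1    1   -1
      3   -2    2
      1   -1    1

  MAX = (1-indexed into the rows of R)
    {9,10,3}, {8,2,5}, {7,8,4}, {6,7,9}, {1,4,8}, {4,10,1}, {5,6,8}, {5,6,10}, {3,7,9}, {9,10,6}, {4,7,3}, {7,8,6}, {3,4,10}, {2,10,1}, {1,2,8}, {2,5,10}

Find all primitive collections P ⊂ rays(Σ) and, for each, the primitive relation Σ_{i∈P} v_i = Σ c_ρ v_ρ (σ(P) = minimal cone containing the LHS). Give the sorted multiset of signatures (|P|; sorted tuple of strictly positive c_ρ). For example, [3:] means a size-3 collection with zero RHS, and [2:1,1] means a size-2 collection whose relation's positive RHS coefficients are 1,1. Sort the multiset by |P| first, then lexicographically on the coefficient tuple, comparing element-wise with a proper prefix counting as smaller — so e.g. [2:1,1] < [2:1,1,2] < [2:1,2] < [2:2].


21 minimal non-faces of Δ(Σ) (on 10 rays):

  {1,7}:  v_{1} + v_{7} = 0  →  sig = [2:]
  {2,4}:  v_{2} + v_{4} = 0  →  sig = [2:]
  {8,10}:  v_{8} + v_{10} = 0  →  sig = [2:]
  {1,6}:  v_{1} + v_{6} = v_{2}  →  sig = [2:1]
  {1,9}:  v_{1} + v_{9} = v_{10}  →  sig = [2:1]
  {2,3}:  v_{2} + v_{3} = v_{9}  →  sig = [2:1]
  {2,6}:  v_{2} + v_{6} = v_{5}  →  sig = [2:1]
  {2,7}:  v_{2} + v_{7} = v_{6}  →  sig = [2:1]
  {4,5}:  v_{4} + v_{5} = v_{6}  →  sig = [2:1]
  {4,6}:  v_{4} + v_{6} = v_{7}  →  sig = [2:1]
  {4,9}:  v_{4} + v_{9} = v_{3}  →  sig = [2:1]
  {7,10}:  v_{7} + v_{10} = v_{9}  →  sig = [2:1]
  {8,9}:  v_{8} + v_{9} = v_{7}  →  sig = [2:1]
  {1,3}:  v_{1} + v_{3} = v_{4} + v_{10}  →  sig = [2:1,1]
  {2,9}:  v_{2} + v_{9} = v_{6} + v_{10}  →  sig = [2:1,1]
  {3,5}:  v_{3} + v_{5} = v_{6} + v_{9}  →  sig = [2:1,1]
  {3,6}:  v_{3} + v_{6} = v_{7} + v_{9}  →  sig = [2:1,1]
  {3,8}:  v_{3} + v_{8} = v_{4} + v_{7}  →  sig = [2:1,1]
  {5,9}:  v_{5} + v_{9} = 2·v_{6} + v_{10}  →  sig = [2:1,2]
  {1,5}:  v_{1} + v_{5} = 2·v_{2}  →  sig = [2:2]
  {5,7}:  v_{5} + v_{7} = 2·v_{6}  →  sig = [2:2]

so the primitive-relation signature multiset is
    [2:]
    [2:]
    [2:]
    [2:1]
    [2:1]
    [2:1]
    [2:1]
    [2:1]
    [2:1]
    [2:1]
    [2:1]
    [2:1]
    [2:1]
    [2:1,1]
    [2:1,1]
    [2:1,1]
    [2:1,1]
    [2:1,1]
    [2:1,2]
    [2:2]
    [2:2]


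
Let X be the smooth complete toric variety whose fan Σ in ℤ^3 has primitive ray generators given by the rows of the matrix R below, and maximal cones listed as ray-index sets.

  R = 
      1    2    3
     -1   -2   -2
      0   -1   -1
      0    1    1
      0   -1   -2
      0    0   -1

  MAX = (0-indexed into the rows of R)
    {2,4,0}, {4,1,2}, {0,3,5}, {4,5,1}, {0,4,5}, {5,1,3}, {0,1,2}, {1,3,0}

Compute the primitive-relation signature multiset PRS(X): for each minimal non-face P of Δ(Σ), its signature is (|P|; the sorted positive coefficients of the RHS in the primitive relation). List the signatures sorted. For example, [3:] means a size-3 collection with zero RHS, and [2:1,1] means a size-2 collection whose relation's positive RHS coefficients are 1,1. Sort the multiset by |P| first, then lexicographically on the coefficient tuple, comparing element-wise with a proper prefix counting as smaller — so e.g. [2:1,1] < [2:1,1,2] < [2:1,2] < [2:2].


|primitive collections| = 5. Relations:

  P={2,3}:  v_{2} + v_{3} = 0  so sig = [2:]
  P={2,5}:  v_{2} + v_{5} = v_{4}  so sig = [2:1]
  P={3,4}:  v_{3} + v_{4} = v_{5}  so sig = [2:1]
  P={0,1,5}:  v_{0} + v_{1} + v_{5} = 0  so sig = [3:]
  P={0,1,4}:  v_{0} + v_{1} + v_{4} = v_{2}  so sig = [3:1]

Sorted signature multiset PRS(X):
{ [2:],  [2:1] ×2,  [3:],  [3:1] }


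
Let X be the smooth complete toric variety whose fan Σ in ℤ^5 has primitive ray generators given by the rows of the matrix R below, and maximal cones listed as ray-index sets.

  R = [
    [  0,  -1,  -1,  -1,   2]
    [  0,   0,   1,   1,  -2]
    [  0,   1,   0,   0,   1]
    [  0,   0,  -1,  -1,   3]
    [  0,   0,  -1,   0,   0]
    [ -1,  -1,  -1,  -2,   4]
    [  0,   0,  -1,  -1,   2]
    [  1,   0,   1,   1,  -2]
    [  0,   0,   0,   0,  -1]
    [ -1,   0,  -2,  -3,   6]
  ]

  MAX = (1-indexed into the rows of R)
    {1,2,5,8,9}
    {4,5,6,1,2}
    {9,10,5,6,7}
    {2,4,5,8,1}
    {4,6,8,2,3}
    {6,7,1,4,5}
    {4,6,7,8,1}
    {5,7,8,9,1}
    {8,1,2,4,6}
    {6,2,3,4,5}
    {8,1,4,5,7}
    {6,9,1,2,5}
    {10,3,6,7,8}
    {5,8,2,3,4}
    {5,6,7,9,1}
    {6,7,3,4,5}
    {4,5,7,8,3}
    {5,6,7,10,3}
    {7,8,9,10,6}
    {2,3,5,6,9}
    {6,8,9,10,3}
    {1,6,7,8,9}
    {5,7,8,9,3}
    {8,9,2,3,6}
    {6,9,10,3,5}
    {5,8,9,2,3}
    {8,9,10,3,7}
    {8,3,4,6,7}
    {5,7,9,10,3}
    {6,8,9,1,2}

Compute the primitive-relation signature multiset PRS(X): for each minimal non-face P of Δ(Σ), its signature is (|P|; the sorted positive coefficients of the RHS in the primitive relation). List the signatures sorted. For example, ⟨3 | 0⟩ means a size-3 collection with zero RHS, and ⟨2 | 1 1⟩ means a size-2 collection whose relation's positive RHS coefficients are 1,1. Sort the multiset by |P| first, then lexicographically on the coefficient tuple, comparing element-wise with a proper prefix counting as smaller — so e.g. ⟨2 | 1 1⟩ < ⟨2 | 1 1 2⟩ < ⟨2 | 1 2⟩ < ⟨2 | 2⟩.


The 9 primitive collections of Σ (r=10, n=5):

  P = {2,7}:  v_{2} + v_{7} = 0  ⟹  sig = ⟨2 | 0⟩
  P = {1,3}:  v_{1} + v_{3} = v_{4}  ⟹  sig = ⟨2 | 1⟩
  P = {4,9}:  v_{4} + v_{9} = v_{7}  ⟹  sig = ⟨2 | 1⟩
  P = {2,10}:  v_{2} + v_{10} = v_{3} + v_{6} + v_{9}  ⟹  sig = ⟨2 | 1 1 1⟩
  P = {4,10}:  v_{4} + v_{10} = v_{3} + v_{6} + 2·v_{7}  ⟹  sig = ⟨2 | 1 1 2⟩
  P = {1,10}:  v_{1} + v_{10} = v_{6} + 2·v_{7}  ⟹  sig = ⟨2 | 1 2⟩
  P = {5,6,8}:  v_{5} + v_{6} + v_{8} = v_{1}  ⟹  sig = ⟨3 | 1⟩
  P = {5,8,10}:  v_{5} + v_{8} + v_{10} = 2·v_{7}  ⟹  sig = ⟨3 | 2⟩
  P = {3,6,7,9}:  v_{3} + v_{6} + v_{7} + v_{9} = v_{10}  ⟹  sig = ⟨4 | 1⟩

Signatures (|P|; sorted positive RHS coefficients), sorted:
{ ⟨2 | 0⟩,  ⟨2 | 1⟩ ×2,  ⟨2 | 1 1 1⟩,  ⟨2 | 1 1 2⟩,  ⟨2 | 1 2⟩,  ⟨3 | 1⟩,  ⟨3 | 2⟩,  ⟨4 | 1⟩ }


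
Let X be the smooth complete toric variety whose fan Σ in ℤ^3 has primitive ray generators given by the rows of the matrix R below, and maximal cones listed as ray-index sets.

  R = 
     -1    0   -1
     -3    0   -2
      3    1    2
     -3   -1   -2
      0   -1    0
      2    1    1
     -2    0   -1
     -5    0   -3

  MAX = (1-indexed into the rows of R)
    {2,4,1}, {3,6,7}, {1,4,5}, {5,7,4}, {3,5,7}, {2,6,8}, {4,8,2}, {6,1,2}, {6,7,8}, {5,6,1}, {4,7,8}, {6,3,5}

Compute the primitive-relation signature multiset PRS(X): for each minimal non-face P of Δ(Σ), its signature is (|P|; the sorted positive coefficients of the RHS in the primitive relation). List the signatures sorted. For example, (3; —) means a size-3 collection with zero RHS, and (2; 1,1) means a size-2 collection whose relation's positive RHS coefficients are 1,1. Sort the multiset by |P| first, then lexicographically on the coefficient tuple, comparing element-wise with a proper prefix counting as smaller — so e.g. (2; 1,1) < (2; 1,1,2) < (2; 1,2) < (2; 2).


The 11 primitive collections of Σ (r=8, n=3):

  P = {3,4}:  v_{3} + v_{4} = 0  ⇒ sig = (2; —)
  P = {1,3}:  v_{1} + v_{3} = v_{6}  ⇒ sig = (2; 1)
  P = {1,7}:  v_{1} + v_{7} = v_{2}  ⇒ sig = (2; 1)
  P = {2,5}:  v_{2} + v_{5} = v_{4}  ⇒ sig = (2; 1)
  P = {2,7}:  v_{2} + v_{7} = v_{8}  ⇒ sig = (2; 1)
  P = {4,6}:  v_{4} + v_{6} = v_{1}  ⇒ sig = (2; 1)
  P = {2,3}:  v_{2} + v_{3} = v_{6} + v_{7}  ⇒ sig = (2; 1,1)
  P = {5,8}:  v_{5} + v_{8} = v_{4} + v_{7}  ⇒ sig = (2; 1,1)
  P = {3,8}:  v_{3} + v_{8} = v_{6} + 2·v_{7}  ⇒ sig = (2; 1,2)
  P = {1,8}:  v_{1} + v_{8} = 2·v_{2}  ⇒ sig = (2; 2)
  P = {5,6,7}:  v_{5} + v_{6} + v_{7} = 0  ⇒ sig = (3; —)

Sorted signature multiset PRS(X):
{ (2; —),  (2; 1) ×5,  (2; 1,1) ×2,  (2; 1,2),  (2; 2),  (3; —) }


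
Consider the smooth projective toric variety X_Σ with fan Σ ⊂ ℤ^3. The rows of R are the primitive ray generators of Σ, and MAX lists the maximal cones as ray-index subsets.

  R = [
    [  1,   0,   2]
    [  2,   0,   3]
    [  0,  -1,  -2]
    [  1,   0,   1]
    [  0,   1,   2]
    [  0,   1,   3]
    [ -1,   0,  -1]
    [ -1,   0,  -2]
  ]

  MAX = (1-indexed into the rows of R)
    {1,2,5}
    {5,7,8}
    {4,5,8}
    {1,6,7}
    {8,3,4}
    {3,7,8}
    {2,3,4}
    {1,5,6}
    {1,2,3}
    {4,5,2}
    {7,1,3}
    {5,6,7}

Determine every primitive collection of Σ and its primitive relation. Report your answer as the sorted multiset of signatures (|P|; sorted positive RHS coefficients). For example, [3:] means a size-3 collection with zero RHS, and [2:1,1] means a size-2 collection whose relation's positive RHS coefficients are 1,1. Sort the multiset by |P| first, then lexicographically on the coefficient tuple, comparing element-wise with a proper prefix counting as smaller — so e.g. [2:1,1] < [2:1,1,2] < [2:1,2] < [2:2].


11 collections generate NE(X_Σ); each relation:

  P={1,8}:  v_{1} + v_{8} = 0  so sig = [2:]
  P={3,5}:  v_{3} + v_{5} = 0  so sig = [2:]
  P={4,7}:  v_{4} + v_{7} = 0  so sig = [2:]
  P={1,4}:  v_{1} + v_{4} = v_{2}  so sig = [2:1]
  P={2,7}:  v_{2} + v_{7} = v_{1}  so sig = [2:1]
  P={2,8}:  v_{2} + v_{8} = v_{4}  so sig = [2:1]
  P={3,6}:  v_{3} + v_{6} = v_{1} + v_{7}  so sig = [2:1,1]
  P={4,6}:  v_{4} + v_{6} = v_{1} + v_{5}  so sig = [2:1,1]
  P={6,8}:  v_{6} + v_{8} = v_{5} + v_{7}  so sig = [2:1,1]
  P={2,6}:  v_{2} + v_{6} = 2·v_{1} + v_{5}  so sig = [2:1,2]
  P={1,5,7}:  v_{1} + v_{5} + v_{7} = v_{6}  so sig = [3:1]

Signatures (|P|; sorted positive RHS coefficients), sorted:
    [2:]
    [2:]
    [2:]
    [2:1]
    [2:1]
    [2:1]
    [2:1,1]
    [2:1,1]
    [2:1,1]
    [2:1,2]
    [3:1]


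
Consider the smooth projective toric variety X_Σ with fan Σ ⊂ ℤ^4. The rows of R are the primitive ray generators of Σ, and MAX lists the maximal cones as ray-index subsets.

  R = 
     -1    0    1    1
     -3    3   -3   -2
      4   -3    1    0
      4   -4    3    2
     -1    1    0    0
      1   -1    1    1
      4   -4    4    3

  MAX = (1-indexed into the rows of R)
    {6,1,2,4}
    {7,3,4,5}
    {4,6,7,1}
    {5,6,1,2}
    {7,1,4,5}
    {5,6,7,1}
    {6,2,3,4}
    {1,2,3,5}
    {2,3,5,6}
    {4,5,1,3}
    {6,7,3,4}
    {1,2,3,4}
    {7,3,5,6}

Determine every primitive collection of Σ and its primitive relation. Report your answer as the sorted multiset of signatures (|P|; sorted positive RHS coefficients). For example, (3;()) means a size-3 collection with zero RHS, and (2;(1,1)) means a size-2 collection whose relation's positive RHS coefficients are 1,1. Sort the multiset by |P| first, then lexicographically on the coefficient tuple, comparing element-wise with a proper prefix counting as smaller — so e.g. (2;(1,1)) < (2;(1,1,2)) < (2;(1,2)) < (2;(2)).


Δ(Σ) — 7 vertices, 5 min non-faces:

  • {2,7}:  v_{2} + v_{7} = v_{6}  ⟹  sig = (2;(1))
  • {2,4,5}:  v_{2} + v_{4} + v_{5} = 0  ⟹  sig = (3;())
  • {1,3,6}:  v_{1} + v_{3} + v_{6} = v_{4}  ⟹  sig = (3;(1))
  • {4,5,6}:  v_{4} + v_{5} + v_{6} = v_{7}  ⟹  sig = (3;(1))
  • {1,3,7}:  v_{1} + v_{3} + v_{7} = 2·v_{4} + v_{5}  ⟹  sig = (3;(1,2))

Signatures (|P|; sorted positive RHS coefficients), sorted:
[(2;(1)), (3;()), (3;(1)), (3;(1)), (3;(1,2))]


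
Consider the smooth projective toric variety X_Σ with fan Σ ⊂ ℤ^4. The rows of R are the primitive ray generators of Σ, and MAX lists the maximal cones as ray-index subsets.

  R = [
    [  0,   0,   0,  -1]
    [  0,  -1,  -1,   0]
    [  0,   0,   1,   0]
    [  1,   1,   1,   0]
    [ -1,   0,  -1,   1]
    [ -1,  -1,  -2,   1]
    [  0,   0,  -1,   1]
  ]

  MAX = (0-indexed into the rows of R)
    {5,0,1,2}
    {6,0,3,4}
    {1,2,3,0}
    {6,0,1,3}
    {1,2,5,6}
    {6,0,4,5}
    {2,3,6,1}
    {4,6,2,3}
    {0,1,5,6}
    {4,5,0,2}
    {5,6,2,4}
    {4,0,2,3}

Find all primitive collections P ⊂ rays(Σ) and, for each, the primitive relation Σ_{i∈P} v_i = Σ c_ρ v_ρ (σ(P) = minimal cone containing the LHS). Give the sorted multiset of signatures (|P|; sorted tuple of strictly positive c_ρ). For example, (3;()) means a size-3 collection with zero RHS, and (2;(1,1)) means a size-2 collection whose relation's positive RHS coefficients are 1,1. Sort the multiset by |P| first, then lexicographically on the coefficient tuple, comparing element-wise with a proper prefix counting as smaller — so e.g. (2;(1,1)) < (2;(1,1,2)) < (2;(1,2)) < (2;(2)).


Minimal non-faces — 3 found among 7 rays, 12 max cones:

  • {1,4}:  v_{1} + v_{4} = v_{5} — sig = (2;(1))
  • {3,5}:  v_{3} + v_{5} = v_{6} — sig = (2;(1))
  • {0,2,6}:  v_{0} + v_{2} + v_{6} = 0 — sig = (3;())

Hence PRS(X_Σ) =
    |P|=2: 2 collections, coeffs (1), (1)
    |P|=3: 1 collection, coeffs ()


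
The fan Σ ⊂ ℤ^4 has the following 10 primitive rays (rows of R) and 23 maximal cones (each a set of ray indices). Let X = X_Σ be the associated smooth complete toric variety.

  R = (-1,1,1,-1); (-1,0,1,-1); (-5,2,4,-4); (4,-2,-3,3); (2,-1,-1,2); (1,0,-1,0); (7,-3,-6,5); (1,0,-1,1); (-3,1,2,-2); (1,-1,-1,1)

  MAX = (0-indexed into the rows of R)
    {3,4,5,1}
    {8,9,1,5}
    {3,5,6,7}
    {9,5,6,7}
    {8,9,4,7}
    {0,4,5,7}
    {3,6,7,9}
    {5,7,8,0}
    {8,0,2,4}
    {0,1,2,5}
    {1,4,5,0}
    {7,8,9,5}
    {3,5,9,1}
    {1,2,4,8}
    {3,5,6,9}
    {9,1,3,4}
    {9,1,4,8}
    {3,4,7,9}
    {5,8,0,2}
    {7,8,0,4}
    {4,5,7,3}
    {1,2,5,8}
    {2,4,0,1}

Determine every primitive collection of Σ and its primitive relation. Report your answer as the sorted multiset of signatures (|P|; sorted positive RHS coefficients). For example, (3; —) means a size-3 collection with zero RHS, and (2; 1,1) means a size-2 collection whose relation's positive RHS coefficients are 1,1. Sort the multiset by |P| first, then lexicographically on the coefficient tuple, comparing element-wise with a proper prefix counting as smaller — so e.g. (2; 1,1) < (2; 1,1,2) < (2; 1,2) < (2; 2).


Δ(Σ) — 10 vertices, 17 min non-faces:

  P={0,9}:  v_{0} + v_{9} = 0  so sig = (2; —)
  P={1,7}:  v_{1} + v_{7} = 0  so sig = (2; —)
  P={2,3}:  v_{2} + v_{3} = v_{1}  so sig = (2; 1)
  P={3,8}:  v_{3} + v_{8} = v_{9}  so sig = (2; 1)
  P={0,3}:  v_{0} + v_{3} = v_{4} + v_{5}  so sig = (2; 1,1)
  P={2,6}:  v_{2} + v_{6} = v_{5} + v_{9}  so sig = (2; 1,1)
  P={2,7}:  v_{2} + v_{7} = v_{0} + v_{8}  so sig = (2; 1,1)
  P={2,9}:  v_{2} + v_{9} = v_{1} + v_{8}  so sig = (2; 1,1)
  P={0,6}:  v_{0} + v_{6} = v_{3} + v_{5} + v_{7}  so sig = (2; 1,1,1)
  P={1,6}:  v_{1} + v_{6} = v_{3} + v_{5} + v_{9}  so sig = (2; 1,1,1)
  P={6,8}:  v_{6} + v_{8} = v_{5} + v_{7} + 2·v_{9}  so sig = (2; 1,1,2)
  P={4,6}:  v_{4} + v_{6} = 2·v_{3} + v_{7}  so sig = (2; 1,2)
  P={4,5,8}:  v_{4} + v_{5} + v_{8} = 0  so sig = (3; —)
  P={0,1,8}:  v_{0} + v_{1} + v_{8} = v_{2}  so sig = (3; 1)
  P={4,5,9}:  v_{4} + v_{5} + v_{9} = v_{3}  so sig = (3; 1)
  P={2,4,5}:  v_{2} + v_{4} + v_{5} = v_{0} + v_{1}  so sig = (3; 1,1)
  P={3,5,7,9}:  v_{3} + v_{5} + v_{7} + v_{9} = v_{6}  so sig = (4; 1)

Hence PRS(X_Σ) =
[(2; —), (2; —), (2; 1), (2; 1), (2; 1,1), (2; 1,1), (2; 1,1), (2; 1,1), (2; 1,1,1), (2; 1,1,1), (2; 1,1,2), (2; 1,2), (3; —), (3; 1), (3; 1), (3; 1,1), (4; 1)]


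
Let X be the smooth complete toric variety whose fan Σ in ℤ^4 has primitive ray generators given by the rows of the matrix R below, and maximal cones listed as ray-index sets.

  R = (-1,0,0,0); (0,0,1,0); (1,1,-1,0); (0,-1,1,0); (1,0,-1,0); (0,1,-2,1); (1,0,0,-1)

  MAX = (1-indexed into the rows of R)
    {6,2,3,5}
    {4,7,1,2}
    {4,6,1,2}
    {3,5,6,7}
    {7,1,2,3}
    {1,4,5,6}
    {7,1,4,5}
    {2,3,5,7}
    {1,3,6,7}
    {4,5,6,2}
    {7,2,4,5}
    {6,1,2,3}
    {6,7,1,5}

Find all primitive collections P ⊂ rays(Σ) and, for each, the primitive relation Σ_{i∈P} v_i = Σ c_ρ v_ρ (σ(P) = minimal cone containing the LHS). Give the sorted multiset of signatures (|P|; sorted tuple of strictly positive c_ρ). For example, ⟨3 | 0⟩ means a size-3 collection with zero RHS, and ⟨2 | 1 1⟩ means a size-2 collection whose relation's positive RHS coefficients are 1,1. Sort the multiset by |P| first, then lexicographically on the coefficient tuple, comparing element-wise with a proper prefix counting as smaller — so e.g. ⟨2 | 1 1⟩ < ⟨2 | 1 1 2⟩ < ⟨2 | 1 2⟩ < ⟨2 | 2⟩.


Primitive collections (5):

  P={3,4}:  v_{3} + v_{4} = v_{2} + v_{5} — sig = ⟨2 | 1 1⟩
  P={1,2,5}:  v_{1} + v_{2} + v_{5} = 0 — sig = ⟨3 | 0⟩
  P={2,6,7}:  v_{2} + v_{6} + v_{7} = v_{3} — sig = ⟨3 | 1⟩
  P={4,6,7}:  v_{4} + v_{6} + v_{7} = v_{5} — sig = ⟨3 | 1⟩
  P={1,3,5}:  v_{1} + v_{3} + v_{5} = v_{6} + v_{7} — sig = ⟨3 | 1 1⟩

Hence PRS(X_Σ) =
    ⟨2 | 1 1⟩
    ⟨3 | 0⟩
    ⟨3 | 1⟩
    ⟨3 | 1⟩
    ⟨3 | 1 1⟩


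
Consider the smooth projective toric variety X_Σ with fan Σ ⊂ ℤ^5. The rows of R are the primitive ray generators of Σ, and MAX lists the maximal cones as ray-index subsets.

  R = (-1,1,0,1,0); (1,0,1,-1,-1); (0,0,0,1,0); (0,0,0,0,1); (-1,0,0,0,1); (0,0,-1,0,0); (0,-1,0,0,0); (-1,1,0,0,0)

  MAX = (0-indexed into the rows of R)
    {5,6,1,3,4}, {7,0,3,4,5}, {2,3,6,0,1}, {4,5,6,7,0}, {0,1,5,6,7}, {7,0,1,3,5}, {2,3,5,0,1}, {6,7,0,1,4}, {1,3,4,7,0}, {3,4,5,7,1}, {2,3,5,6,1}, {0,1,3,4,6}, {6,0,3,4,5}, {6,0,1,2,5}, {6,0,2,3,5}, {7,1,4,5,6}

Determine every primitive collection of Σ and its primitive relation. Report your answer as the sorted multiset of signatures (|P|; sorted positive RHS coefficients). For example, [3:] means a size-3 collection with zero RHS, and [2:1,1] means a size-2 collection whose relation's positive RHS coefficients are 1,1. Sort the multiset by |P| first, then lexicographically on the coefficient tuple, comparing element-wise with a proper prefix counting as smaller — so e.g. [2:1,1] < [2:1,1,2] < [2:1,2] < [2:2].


Δ(Σ) — 8 vertices, 5 min non-faces:

  P = {2,7}:  v_{2} + v_{7} = v_{0} ; sig = [2:1]
  P = {2,4}:  v_{2} + v_{4} = v_{0} + v_{3} + v_{6} ; sig = [2:1,1,1]
  P = {3,6,7}:  v_{3} + v_{6} + v_{7} = v_{4} ; sig = [3:1]
  P = {0,1,4,5}:  v_{0} + v_{1} + v_{4} + v_{5} = v_{7} ; sig = [4:1]
  P = {0,1,3,5,6}:  v_{0} + v_{1} + v_{3} + v_{5} + v_{6} = 0 ; sig = [5:]

Signatures (|P|; sorted positive RHS coefficients), sorted:
[[2:1], [2:1,1,1], [3:1], [4:1], [5:]]


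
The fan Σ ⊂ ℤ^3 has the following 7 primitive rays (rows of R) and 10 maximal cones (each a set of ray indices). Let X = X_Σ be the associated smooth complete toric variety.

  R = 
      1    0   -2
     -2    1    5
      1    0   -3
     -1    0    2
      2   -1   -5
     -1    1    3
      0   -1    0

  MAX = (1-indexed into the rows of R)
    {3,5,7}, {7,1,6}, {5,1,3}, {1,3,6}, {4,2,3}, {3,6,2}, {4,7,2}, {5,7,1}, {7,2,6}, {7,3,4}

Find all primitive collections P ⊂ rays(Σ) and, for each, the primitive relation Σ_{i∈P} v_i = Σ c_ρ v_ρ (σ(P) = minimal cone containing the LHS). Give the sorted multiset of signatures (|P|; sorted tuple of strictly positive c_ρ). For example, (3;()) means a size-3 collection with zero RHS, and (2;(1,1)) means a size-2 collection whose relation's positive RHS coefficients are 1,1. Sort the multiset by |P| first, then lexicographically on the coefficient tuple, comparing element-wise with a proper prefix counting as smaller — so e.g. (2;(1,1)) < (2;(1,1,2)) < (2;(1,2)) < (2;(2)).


Δ(Σ) — 7 vertices, 9 min non-faces:

  • {1,4}:  v_{1} + v_{4} = 0 ; sig = (2;())
  • {2,5}:  v_{2} + v_{5} = 0 ; sig = (2;())
  • {1,2}:  v_{1} + v_{2} = v_{6} ; sig = (2;(1))
  • {4,6}:  v_{4} + v_{6} = v_{2} ; sig = (2;(1))
  • {5,6}:  v_{5} + v_{6} = v_{1} ; sig = (2;(1))
  • {4,5}:  v_{4} + v_{5} = v_{3} + v_{7} ; sig = (2;(1,1))
  • {3,6,7}:  v_{3} + v_{6} + v_{7} = 0 ; sig = (3;())
  • {1,3,7}:  v_{1} + v_{3} + v_{7} = v_{5} ; sig = (3;(1))
  • {2,3,7}:  v_{2} + v_{3} + v_{7} = v_{4} ; sig = (3;(1))

Hence PRS(X_Σ) =
[(2;()), (2;()), (2;(1)), (2;(1)), (2;(1)), (2;(1,1)), (3;()), (3;(1)), (3;(1))]


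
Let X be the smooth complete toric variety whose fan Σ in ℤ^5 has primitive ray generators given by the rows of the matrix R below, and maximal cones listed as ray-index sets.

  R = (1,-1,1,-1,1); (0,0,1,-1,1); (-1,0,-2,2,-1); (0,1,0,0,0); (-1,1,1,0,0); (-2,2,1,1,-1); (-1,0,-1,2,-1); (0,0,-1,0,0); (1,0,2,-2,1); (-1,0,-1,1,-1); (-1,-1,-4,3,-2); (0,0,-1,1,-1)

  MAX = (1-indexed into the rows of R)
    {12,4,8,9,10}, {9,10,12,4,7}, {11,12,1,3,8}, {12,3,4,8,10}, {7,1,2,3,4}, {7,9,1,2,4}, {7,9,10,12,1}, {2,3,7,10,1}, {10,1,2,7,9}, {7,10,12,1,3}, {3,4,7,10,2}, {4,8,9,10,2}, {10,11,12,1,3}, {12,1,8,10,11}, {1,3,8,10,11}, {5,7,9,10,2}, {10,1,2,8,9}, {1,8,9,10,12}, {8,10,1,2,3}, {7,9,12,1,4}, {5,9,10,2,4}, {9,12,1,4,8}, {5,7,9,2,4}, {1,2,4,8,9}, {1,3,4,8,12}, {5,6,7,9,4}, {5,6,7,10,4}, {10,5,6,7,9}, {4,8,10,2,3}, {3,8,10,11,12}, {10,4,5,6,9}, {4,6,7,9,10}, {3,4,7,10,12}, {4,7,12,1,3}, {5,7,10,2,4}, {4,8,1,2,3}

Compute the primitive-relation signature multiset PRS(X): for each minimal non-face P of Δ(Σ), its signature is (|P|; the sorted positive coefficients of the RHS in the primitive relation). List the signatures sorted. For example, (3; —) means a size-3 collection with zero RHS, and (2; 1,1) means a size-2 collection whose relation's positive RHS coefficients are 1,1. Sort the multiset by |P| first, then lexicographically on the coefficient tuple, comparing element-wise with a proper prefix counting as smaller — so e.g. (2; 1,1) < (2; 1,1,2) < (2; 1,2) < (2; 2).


The 22 primitive collections of Σ (r=12, n=5):

  • {2,12}:  v_{2} + v_{12} = 0  →  sig = (2; —)
  • {3,9}:  v_{3} + v_{9} = 0  →  sig = (2; —)
  • {7,8}:  v_{7} + v_{8} = v_{3}  →  sig = (2; 1)
  • {5,11}:  v_{5} + v_{11} = v_{3} + v_{10}  →  sig = (2; 1,1)
  • {1,5}:  v_{1} + v_{5} = v_{2} + v_{7} + v_{9}  →  sig = (2; 1,1,1)
  • {1,6}:  v_{1} + v_{6} = v_{5} + v_{7} + v_{9}  →  sig = (2; 1,1,1)
  • {4,11}:  v_{4} + v_{11} = v_{3} + v_{8} + v_{12}  →  sig = (2; 1,1,1)
  • {5,8}:  v_{5} + v_{8} = v_{2} + v_{4} + v_{10}  →  sig = (2; 1,1,1)
  • {6,8}:  v_{6} + v_{8} = v_{4} + v_{5} + v_{10}  →  sig = (2; 1,1,1)
  • {2,11}:  v_{2} + v_{11} = v_{1} + v_{3} + v_{8} + v_{10}  →  sig = (2; 1,1,1,1)
  • {3,5}:  v_{3} + v_{5} = v_{2} + v_{4} + v_{7} + v_{10}  →  sig = (2; 1,1,1,1)
  • {3,6}:  v_{3} + v_{6} = v_{4} + v_{5} + v_{7} + v_{10}  →  sig = (2; 1,1,1,1)
  • {5,12}:  v_{5} + v_{12} = v_{4} + v_{7} + v_{9} + v_{10}  →  sig = (2; 1,1,1,1)
  • {9,11}:  v_{9} + v_{11} = v_{1} + v_{8} + v_{10} + v_{12}  →  sig = (2; 1,1,1,1)
  • {7,11}:  v_{7} + v_{11} = v_{1} + 2·v_{3} + v_{10} + v_{12}  →  sig = (2; 1,1,1,2)
  • {6,11}:  v_{6} + v_{11} = v_{4} + v_{7} + 2·v_{10}  →  sig = (2; 1,1,2)
  • {2,6}:  v_{2} + v_{6} = 2·v_{5}  →  sig = (2; 2)
  • {6,12}:  v_{6} + v_{12} = 2·v_{4} + 2·v_{7} + 2·v_{9} + 2·v_{10}  →  sig = (2; 2,2,2,2)
  • {1,4,10}:  v_{1} + v_{4} + v_{10} = 0  →  sig = (3; —)
  • {1,3,8,10,12}:  v_{1} + v_{3} + v_{8} + v_{10} + v_{12} = v_{11}  →  sig = (5; 1)
  • {2,4,7,9,10}:  v_{2} + v_{4} + v_{7} + v_{9} + v_{10} = v_{5}  →  sig = (5; 1)
  • {4,5,7,9,10}:  v_{4} + v_{5} + v_{7} + v_{9} + v_{10} = v_{6}  →  sig = (5; 1)

Sorted signature multiset PRS(X):
    (2; —)
    (2; —)
    (2; 1)
    (2; 1,1)
    (2; 1,1,1)
    (2; 1,1,1)
    (2; 1,1,1)
    (2; 1,1,1)
    (2; 1,1,1)
    (2; 1,1,1,1)
    (2; 1,1,1,1)
    (2; 1,1,1,1)
    (2; 1,1,1,1)
    (2; 1,1,1,1)
    (2; 1,1,1,2)
    (2; 1,1,2)
    (2; 2)
    (2; 2,2,2,2)
    (3; —)
    (5; 1)
    (5; 1)
    (5; 1)


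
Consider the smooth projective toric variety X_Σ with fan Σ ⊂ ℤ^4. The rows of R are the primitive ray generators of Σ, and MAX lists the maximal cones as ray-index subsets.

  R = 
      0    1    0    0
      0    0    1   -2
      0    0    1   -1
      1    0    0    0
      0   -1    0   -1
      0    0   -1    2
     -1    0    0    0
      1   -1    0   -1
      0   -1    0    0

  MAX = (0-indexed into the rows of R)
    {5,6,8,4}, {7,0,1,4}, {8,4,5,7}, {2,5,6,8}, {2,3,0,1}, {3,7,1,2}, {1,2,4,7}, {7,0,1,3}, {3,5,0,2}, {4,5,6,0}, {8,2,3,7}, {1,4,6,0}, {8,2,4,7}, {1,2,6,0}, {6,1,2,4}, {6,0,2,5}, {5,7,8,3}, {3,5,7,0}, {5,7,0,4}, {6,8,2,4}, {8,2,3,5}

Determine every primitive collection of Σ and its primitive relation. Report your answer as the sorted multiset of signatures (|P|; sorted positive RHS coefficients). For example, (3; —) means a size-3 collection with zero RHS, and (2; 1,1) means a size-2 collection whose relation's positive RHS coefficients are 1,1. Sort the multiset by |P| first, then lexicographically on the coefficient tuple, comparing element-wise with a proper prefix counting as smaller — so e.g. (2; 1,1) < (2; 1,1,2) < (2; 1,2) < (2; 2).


10 minimal non-faces of Δ(Σ) (on 9 rays):

  P={0,8}:  v_{0} + v_{8} = 0  →  sig = (2; —)
  P={1,5}:  v_{1} + v_{5} = 0  →  sig = (2; —)
  P={3,6}:  v_{3} + v_{6} = 0  →  sig = (2; —)
  P={3,4}:  v_{3} + v_{4} = v_{7}  →  sig = (2; 1)
  P={6,7}:  v_{6} + v_{7} = v_{4}  →  sig = (2; 1)
  P={1,8}:  v_{1} + v_{8} = v_{2} + v_{4}  →  sig = (2; 1,1)
  P={0,2,4}:  v_{0} + v_{2} + v_{4} = v_{1}  →  sig = (3; 1)
  P={2,4,5}:  v_{2} + v_{4} + v_{5} = v_{8}  →  sig = (3; 1)
  P={0,2,7}:  v_{0} + v_{2} + v_{7} = v_{1} + v_{3}  →  sig = (3; 1,1)
  P={2,5,7}:  v_{2} + v_{5} + v_{7} = v_{3} + v_{8}  →  sig = (3; 1,1)

Hence PRS(X_Σ) =
    |P|=2: 6 collections, coeffs (), (), (), (1), (1), (1,1)
    |P|=3: 4 collections, coeffs (1), (1), (1,1), (1,1)


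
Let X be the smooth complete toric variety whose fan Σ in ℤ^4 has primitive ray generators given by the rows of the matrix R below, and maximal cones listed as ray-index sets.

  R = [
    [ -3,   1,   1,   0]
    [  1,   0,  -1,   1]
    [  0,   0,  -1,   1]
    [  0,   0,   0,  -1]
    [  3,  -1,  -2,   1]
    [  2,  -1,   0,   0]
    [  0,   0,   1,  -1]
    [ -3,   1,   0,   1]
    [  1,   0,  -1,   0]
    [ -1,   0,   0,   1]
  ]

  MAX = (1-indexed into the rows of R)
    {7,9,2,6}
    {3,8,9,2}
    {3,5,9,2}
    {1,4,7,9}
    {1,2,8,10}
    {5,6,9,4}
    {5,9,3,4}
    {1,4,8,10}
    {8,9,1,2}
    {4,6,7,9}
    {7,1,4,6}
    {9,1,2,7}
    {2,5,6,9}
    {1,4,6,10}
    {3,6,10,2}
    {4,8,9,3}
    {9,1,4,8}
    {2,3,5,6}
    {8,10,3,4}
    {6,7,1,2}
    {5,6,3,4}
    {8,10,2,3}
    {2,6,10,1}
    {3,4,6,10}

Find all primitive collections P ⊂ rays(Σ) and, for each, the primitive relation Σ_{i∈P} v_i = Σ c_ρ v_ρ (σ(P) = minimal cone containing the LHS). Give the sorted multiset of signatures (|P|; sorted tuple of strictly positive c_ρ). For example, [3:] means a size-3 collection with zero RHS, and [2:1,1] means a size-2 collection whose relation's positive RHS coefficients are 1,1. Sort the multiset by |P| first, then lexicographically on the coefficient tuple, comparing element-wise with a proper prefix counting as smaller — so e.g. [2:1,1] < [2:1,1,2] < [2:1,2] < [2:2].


13 collections generate NE(X_Σ); each relation:

  P = {3,7}:  v_{3} + v_{7} = 0 ; sig = [2:]
  P = {1,3}:  v_{1} + v_{3} = v_{8} ; sig = [2:1]
  P = {1,5}:  v_{1} + v_{5} = v_{3} ; sig = [2:1]
  P = {2,4}:  v_{2} + v_{4} = v_{9} ; sig = [2:1]
  P = {6,8}:  v_{6} + v_{8} = v_{10} ; sig = [2:1]
  P = {7,8}:  v_{7} + v_{8} = v_{1} ; sig = [2:1]
  P = {9,10}:  v_{9} + v_{10} = v_{3} ; sig = [2:1]
  P = {5,7}:  v_{5} + v_{7} = v_{6} + v_{9} ; sig = [2:1,1]
  P = {7,10}:  v_{7} + v_{10} = v_{1} + v_{6} ; sig = [2:1,1]
  P = {5,10}:  v_{5} + v_{10} = 2·v_{3} + v_{6} ; sig = [2:1,2]
  P = {5,8}:  v_{5} + v_{8} = 2·v_{3} ; sig = [2:2]
  P = {1,6,9}:  v_{1} + v_{6} + v_{9} = 0 ; sig = [3:]
  P = {3,6,9}:  v_{3} + v_{6} + v_{9} = v_{5} ; sig = [3:1]

so the primitive-relation signature multiset is
[[2:], [2:1], [2:1], [2:1], [2:1], [2:1], [2:1], [2:1,1], [2:1,1], [2:1,2], [2:2], [3:], [3:1]]


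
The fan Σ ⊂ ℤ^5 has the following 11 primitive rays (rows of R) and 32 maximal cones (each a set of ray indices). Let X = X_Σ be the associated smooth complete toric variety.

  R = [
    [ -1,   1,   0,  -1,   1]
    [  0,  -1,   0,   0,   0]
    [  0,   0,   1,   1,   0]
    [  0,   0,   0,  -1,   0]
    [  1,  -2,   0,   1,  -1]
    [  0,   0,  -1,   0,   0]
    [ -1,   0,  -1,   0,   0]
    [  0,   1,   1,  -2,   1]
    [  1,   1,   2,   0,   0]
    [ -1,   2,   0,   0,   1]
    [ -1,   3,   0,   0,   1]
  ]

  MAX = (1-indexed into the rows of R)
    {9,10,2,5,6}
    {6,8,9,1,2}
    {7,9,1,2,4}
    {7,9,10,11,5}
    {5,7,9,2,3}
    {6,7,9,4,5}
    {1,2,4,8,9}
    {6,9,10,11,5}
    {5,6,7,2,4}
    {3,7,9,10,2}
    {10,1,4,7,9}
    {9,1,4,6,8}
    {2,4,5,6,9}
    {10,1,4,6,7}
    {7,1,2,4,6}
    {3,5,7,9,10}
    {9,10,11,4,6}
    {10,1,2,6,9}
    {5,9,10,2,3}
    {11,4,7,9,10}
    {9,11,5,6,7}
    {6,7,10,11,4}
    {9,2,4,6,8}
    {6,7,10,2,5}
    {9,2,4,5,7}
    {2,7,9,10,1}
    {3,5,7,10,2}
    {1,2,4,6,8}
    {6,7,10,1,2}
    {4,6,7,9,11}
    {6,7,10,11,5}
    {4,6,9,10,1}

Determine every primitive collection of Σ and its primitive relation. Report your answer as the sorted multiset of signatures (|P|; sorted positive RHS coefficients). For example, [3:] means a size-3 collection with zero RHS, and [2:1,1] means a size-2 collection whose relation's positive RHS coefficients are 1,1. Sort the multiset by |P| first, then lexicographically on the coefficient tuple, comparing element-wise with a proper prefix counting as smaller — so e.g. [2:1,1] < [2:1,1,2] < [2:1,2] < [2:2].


Minimal non-faces — 20 found among 11 rays, 32 max cones:

  {1,5}:  v_{1} + v_{5} = v_{2} ; sig = [2:1]
  {2,11}:  v_{2} + v_{11} = v_{10} ; sig = [2:1]
  {3,6}:  v_{3} + v_{6} = v_{5} + v_{10} ; sig = [2:1,1]
  {7,8}:  v_{7} + v_{8} = v_{1} + v_{4} ; sig = [2:1,1]
  {3,4}:  v_{3} + v_{4} = v_{2} + v_{7} + v_{9} ; sig = [2:1,1,1]
  {3,8}:  v_{3} + v_{8} = v_{1} + v_{2} + v_{9} ; sig = [2:1,1,1]
  {8,11}:  v_{8} + v_{11} = v_{1} + v_{4} + v_{6} + v_{9} + v_{10} ; sig = [2:1,1,1,1,1]
  {1,3}:  v_{1} + v_{3} = 2·v_{2} + v_{7} + v_{9} + v_{10} ; sig = [2:1,1,1,2]
  {3,11}:  v_{3} + v_{11} = v_{5} + v_{7} + v_{9} + 2·v_{10} ; sig = [2:1,1,1,2]
  {5,8}:  v_{5} + v_{8} = 2·v_{2} + v_{4} + v_{6} + v_{9} ; sig = [2:1,1,1,2]
  {8,10}:  v_{8} + v_{10} = 2·v_{1} + v_{6} + v_{9} ; sig = [2:1,1,2]
  {1,11}:  v_{1} + v_{11} = v_{4} + 2·v_{10} ; sig = [2:1,2]
  {4,5,10}:  v_{4} + v_{5} + v_{10} = 0 ; sig = [3:]
  {2,4,10}:  v_{2} + v_{4} + v_{10} = v_{1} ; sig = [3:1]
  {4,5,11}:  v_{4} + v_{5} + v_{11} = v_{6} + v_{7} + v_{9} ; sig = [3:1,1,1]
  {2,6,7,9}:  v_{2} + v_{6} + v_{7} + v_{9} = 0 ; sig = [4:]
  {6,7,9,10}:  v_{6} + v_{7} + v_{9} + v_{10} = v_{11} ; sig = [4:1]
  {1,6,7,9}:  v_{1} + v_{6} + v_{7} + v_{9} = v_{4} + v_{10} ; sig = [4:1,1]
  {1,2,4,6,9}:  v_{1} + v_{2} + v_{4} + v_{6} + v_{9} = v_{8} ; sig = [5:1]
  {2,5,7,9,10}:  v_{2} + v_{5} + v_{7} + v_{9} + v_{10} = v_{3} ; sig = [5:1]

Hence PRS(X_Σ) =
[[2:1], [2:1], [2:1,1], [2:1,1], [2:1,1,1], [2:1,1,1], [2:1,1,1,1,1], [2:1,1,1,2], [2:1,1,1,2], [2:1,1,1,2], [2:1,1,2], [2:1,2], [3:], [3:1], [3:1,1,1], [4:], [4:1], [4:1,1], [5:1], [5:1]]
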